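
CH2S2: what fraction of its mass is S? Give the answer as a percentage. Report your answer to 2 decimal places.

82.06%

Molar mass = 1(12.01) + 2(1.008) + 2(32.07) = 78.166 g/mol
Mass of S per mole = 2 × 32.07 = 64.140 g
% S = 64.140 / 78.166 × 100 = 82.06%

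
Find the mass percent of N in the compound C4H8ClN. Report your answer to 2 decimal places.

Molar mass = 4(12.01) + 8(1.008) + 1(35.45) + 1(14.01) = 105.564 g/mol
Mass of N per mole = 1 × 14.01 = 14.010 g
% N = 14.010 / 105.564 × 100 = 13.27%

13.27%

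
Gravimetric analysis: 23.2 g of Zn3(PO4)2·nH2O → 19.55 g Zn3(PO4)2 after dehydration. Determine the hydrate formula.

Mass of water lost = 23.2 − 19.55 = 3.65 g → 3.65 / 18.02 = 0.2026 mol H2O
Molar mass of Zn3(PO4)2 = 386.08 g/mol → mol Zn3(PO4)2 = 19.55 / 386.08 = 0.05064
n = 0.2026 / 0.05064 = 4.00 ≈ 4 → Zn3(PO4)2·4H2O

Zn3(PO4)2·4H2O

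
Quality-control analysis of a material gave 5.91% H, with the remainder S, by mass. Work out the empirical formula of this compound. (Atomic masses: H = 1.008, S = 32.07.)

Assume 100 g: 5.91 g H, 94.09 g S.
n(H) = 5.91/1.008 = 5.863, n(S) = 94.09/32.07 = 2.934
Ratios (÷ 2.934): H 1.998, S 1.000
→ H2S

H2S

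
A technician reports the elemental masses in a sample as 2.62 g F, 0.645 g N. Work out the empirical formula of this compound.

F3N

F: 2.62 g ÷ 19.00 g/mol = 0.1379 mol
N: 0.645 g ÷ 14.01 g/mol = 0.04604 mol
Divide by the smallest (0.04604 mol N): F 2.995, N 1.000
→ F3N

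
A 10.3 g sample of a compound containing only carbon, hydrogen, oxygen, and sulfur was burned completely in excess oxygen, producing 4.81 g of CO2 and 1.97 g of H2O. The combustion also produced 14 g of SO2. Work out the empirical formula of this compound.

mol C = 4.81 / 44.01 = 0.1093; mass C = 0.1093 × 12.01 = 1.313 g
mol H = 2 × (1.97 / 18.02) = 0.2186; mass H = 0.2186 × 1.008 = 0.2204 g
mol S = 14 / 64.07 = 0.2185; mass S = 7.008 g
mass O = 10.3 − (8.541) = 1.759 g → mol O = 0.1100
Smallest is C at 0.1093 mol; normalising gives C 1.000, H 2.001, O 1.006, S 1.999
≈ 1:2:1:2 → CH2OS2

CH2OS2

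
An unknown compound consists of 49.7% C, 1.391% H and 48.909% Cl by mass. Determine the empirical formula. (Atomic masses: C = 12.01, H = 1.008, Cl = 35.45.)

C3HCl

Assume 100 g: 49.7 g C, 1.391 g H, 48.909 g Cl.
n(C) = 49.7/12.01 = 4.138, n(H) = 1.391/1.008 = 1.38, n(Cl) = 48.909/35.45 = 1.38
Ratios (÷ 1.38): C 2.999, H 1.000, Cl 1.000
≈ 3:1:1 → C3HCl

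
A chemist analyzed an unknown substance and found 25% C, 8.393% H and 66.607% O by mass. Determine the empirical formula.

CH4O2

Assume 100 g: 25 g C, 8.393 g H, 66.607 g O.
n(C) = 25/12.01 = 2.082, n(H) = 8.393/1.008 = 8.326, n(O) = 66.607/16.00 = 4.163
Smallest is C at 2.082 mol; normalising gives C 1.000, H 4.000, O 2.000
→ CH4O2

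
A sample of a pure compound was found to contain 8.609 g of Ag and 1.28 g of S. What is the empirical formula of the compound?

n(Ag) = 8.609/107.87 = 0.07981, n(S) = 1.28/32.07 = 0.03991
Divide by the smallest (0.03991 mol S): Ag 2.000, S 1.000
→ Ag2S

Ag2S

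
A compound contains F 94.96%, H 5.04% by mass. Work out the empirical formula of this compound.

FH

Assume 100 g: 94.96 g F, 5.04 g H.
n(F) = 94.96/19.00 = 4.998, n(H) = 5.04/1.008 = 5
Smallest is F at 4.998 mol; normalising gives F 1.000, H 1.000
≈ 1:1 → FH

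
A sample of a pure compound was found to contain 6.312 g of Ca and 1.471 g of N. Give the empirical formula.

Moles — Ca: 6.312 / 40.08 = 0.1575 mol; N: 1.471 / 14.01 = 0.105 mol
Smallest is N at 0.105 mol; normalising gives Ca 1.500, N 1.000
Multiply by 2: Ca 3.00, N 2.00 → Ca3N2

Ca3N2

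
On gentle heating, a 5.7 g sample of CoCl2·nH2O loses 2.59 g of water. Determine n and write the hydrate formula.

CoCl2·6H2O

Mass of anhydrous CoCl2 = 5.7 − 2.59 = 3.11 g
mol H2O = 2.59 / 18.02 = 0.1437
Molar mass of CoCl2 = 129.83 g/mol → mol CoCl2 = 3.11 / 129.83 = 0.02395
n = 0.1437 / 0.02395 = 6.00 ≈ 6 → CoCl2·6H2O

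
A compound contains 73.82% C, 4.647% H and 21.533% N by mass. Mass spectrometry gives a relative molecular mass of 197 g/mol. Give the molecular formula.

Assume 100 g: 73.82 g C, 4.647 g H, 21.533 g N.
Moles — C: 73.82 / 12.01 = 6.147 mol; H: 4.647 / 1.008 = 4.61 mol; N: 21.533 / 14.01 = 1.537 mol
Divide by the smallest (1.537 mol N): C 3.999, H 2.999, N 1.000
→ C4H3N
Empirical-formula mass = 65.07 g/mol
n = 197 / 65.07 = 3.03 ≈ 3
Molecular formula = (C4H3N)×3 = C12H9N3

C12H9N3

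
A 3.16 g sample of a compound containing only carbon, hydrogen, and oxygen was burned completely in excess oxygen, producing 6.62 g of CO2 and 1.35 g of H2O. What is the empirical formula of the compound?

mol C = 6.62 / 44.01 = 0.1504; mass C = 0.1504 × 12.01 = 1.807 g
mol H = 2 × (1.35 / 18.02) = 0.1498; mass H = 0.1498 × 1.008 = 0.1510 g
mass O = 3.16 − (1.958) = 1.202 g → mol O = 0.07515
Smallest is O at 0.07515 mol; normalising gives C 2.002, H 1.994, O 1.000
Ratio ≈ 2:2:1, so the empirical formula is C2H2O

C2H2O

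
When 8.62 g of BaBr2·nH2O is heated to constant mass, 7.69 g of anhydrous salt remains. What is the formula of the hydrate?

Mass of water lost = 8.62 − 7.69 = 0.93 g → 0.93 / 18.02 = 0.05161 mol H2O
Molar mass of BaBr2 = 297.13 g/mol → mol BaBr2 = 7.69 / 297.13 = 0.02588
n = 0.05161 / 0.02588 = 1.99 ≈ 2 → BaBr2·2H2O

BaBr2·2H2O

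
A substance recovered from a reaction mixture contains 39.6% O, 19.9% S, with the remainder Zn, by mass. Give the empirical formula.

Assume 100 g: 39.6 g O, 19.9 g S, 40.5 g Zn.
Moles — O: 39.6 / 16.00 = 2.475 mol; S: 19.9 / 32.07 = 0.6205 mol; Zn: 40.5 / 65.38 = 0.6195 mol
Smallest is Zn at 0.6195 mol; normalising gives O 3.995, S 1.002, Zn 1.000
→ O4SZn

O4SZn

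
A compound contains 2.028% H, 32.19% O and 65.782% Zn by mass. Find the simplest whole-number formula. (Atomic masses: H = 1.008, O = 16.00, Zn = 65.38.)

H2O2Zn

Assume 100 g: 2.028 g H, 32.19 g O, 65.782 g Zn.
Moles — H: 2.028 / 1.008 = 2.012 mol; O: 32.19 / 16.00 = 2.012 mol; Zn: 65.782 / 65.38 = 1.006 mol
Ratios (÷ 1.006): H 2.000, O 2.000, Zn 1.000
→ H2O2Zn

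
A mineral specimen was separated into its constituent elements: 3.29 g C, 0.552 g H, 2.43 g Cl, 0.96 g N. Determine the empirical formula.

C4H8ClN

Moles — C: 3.29 / 12.01 = 0.2739 mol; H: 0.552 / 1.008 = 0.5476 mol; Cl: 2.43 / 35.45 = 0.06855 mol; N: 0.96 / 14.01 = 0.06852 mol
Divide by the smallest (0.06852 mol N): C 3.998, H 7.992, Cl 1.000, N 1.000
≈ 4:8:1:1 → C4H8ClN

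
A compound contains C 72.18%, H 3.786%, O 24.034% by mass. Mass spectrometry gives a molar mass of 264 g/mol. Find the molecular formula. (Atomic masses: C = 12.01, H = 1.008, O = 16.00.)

Assume 100 g: 72.18 g C, 3.786 g H, 24.034 g O.
C: 72.18 g ÷ 12.01 g/mol = 6.01 mol
H: 3.786 g ÷ 1.008 g/mol = 3.756 mol
O: 24.034 g ÷ 16.00 g/mol = 1.502 mol
Ratios (÷ 1.502): C 4.001, H 2.500, O 1.000
Multiply by 2: C 8.00, H 5.00, O 2.00 → C8H5O2
Empirical-formula mass = 133.12 g/mol
n = 264 / 133.12 = 1.98 ≈ 2
Molecular formula = (C8H5O2)×2 = C16H10O4

C16H10O4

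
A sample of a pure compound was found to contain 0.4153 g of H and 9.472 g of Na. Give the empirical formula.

HNa

n(H) = 0.4153/1.008 = 0.412, n(Na) = 9.472/22.99 = 0.412
Smallest is H at 0.412 mol; normalising gives H 1.000, Na 1.000
Ratio ≈ 1:1, so the empirical formula is HNa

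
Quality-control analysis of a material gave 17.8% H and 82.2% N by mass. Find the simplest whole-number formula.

H3N

Assume 100 g: 17.8 g H, 82.2 g N.
Moles — H: 17.8 / 1.008 = 17.66 mol; N: 82.2 / 14.01 = 5.867 mol
Divide by the smallest (5.867 mol N): H 3.010, N 1.000
→ H3N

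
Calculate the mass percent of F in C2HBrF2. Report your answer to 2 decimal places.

26.59%

Molar mass = 2(12.01) + 1(1.008) + 1(79.90) + 2(19.00) = 142.928 g/mol
Mass of F per mole = 2 × 19.00 = 38.000 g
% F = 38.000 / 142.928 × 100 = 26.59%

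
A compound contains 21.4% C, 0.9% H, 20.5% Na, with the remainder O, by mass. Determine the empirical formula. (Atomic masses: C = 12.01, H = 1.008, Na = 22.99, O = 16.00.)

C2HNaO4

Assume 100 g: 21.4 g C, 0.9 g H, 20.5 g Na, 57.2 g O.
n(C) = 21.4/12.01 = 1.782, n(H) = 0.9/1.008 = 0.8929, n(Na) = 20.5/22.99 = 0.8917, n(O) = 57.2/16.00 = 3.575
Divide by the smallest (0.8917 mol Na): C 1.998, H 1.001, Na 1.000, O 4.009
→ C2HNaO4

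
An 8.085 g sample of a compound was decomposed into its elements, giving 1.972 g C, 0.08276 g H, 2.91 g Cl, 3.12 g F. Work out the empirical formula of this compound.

Moles — C: 1.972 / 12.01 = 0.1642 mol; H: 0.08276 / 1.008 = 0.0821 mol; Cl: 2.91 / 35.45 = 0.08209 mol; F: 3.12 / 19.00 = 0.1642 mol
Divide by the smallest (0.08209 mol Cl): C 2.000, H 1.000, Cl 1.000, F 2.000
→ C2HClF2

C2HClF2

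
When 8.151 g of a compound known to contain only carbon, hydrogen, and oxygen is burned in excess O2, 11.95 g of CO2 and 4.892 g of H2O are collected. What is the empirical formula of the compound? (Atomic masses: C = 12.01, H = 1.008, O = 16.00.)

CH2O

mol C = 11.95 / 44.01 = 0.2715; mass C = 0.2715 × 12.01 = 3.261 g
mol H = 2 × (4.892 / 18.02) = 0.5430; mass H = 0.5430 × 1.008 = 0.5473 g
mass O = 8.151 − (3.808) = 4.343 g → mol O = 0.2714
Ratios (÷ 0.2714): C 1.000, H 2.000, O 1.000
≈ 1:2:1 → CH2O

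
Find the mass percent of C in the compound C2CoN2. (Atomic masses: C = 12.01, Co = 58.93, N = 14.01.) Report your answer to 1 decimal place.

21.6%

Molar mass = 2(12.01) + 1(58.93) + 2(14.01) = 110.970 g/mol
Mass of C per mole = 2 × 12.01 = 24.020 g
% C = 24.020 / 110.970 × 100 = 21.6%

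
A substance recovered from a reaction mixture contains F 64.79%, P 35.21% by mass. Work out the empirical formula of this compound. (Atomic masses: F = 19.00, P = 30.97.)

Assume 100 g: 64.79 g F, 35.21 g P.
Moles — F: 64.79 / 19.00 = 3.41 mol; P: 35.21 / 30.97 = 1.137 mol
Divide by the smallest (1.137 mol P): F 2.999, P 1.000
→ F3P

F3P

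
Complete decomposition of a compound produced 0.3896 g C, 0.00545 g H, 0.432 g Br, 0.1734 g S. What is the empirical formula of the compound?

C6HBrS

n(C) = 0.3896/12.01 = 0.03244, n(H) = 0.00545/1.008 = 0.005407, n(Br) = 0.432/79.90 = 0.005407, n(S) = 0.1734/32.07 = 0.005407
Ratios (÷ 0.005407): C 6.000, H 1.000, Br 1.000, S 1.000
Ratio ≈ 6:1:1:1, so the empirical formula is C6HBrS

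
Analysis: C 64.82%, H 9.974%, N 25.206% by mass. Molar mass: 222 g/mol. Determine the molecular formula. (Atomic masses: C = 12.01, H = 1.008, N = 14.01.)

Assume 100 g: 64.82 g C, 9.974 g H, 25.206 g N.
n(C) = 64.82/12.01 = 5.397, n(H) = 9.974/1.008 = 9.895, n(N) = 25.206/14.01 = 1.799
Divide by the smallest (1.799 mol N): C 3.000, H 5.500, N 1.000
Multiply by 2: C 6.00, H 11.00, N 2.00 → C6H11N2
Empirical-formula mass = 111.17 g/mol
n = 222 / 111.17 = 2.00 ≈ 2
Molecular formula = (C6H11N2)×2 = C12H22N4

C12H22N4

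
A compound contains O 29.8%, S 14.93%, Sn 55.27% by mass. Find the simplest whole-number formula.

Assume 100 g: 29.8 g O, 14.93 g S, 55.27 g Sn.
n(O) = 29.8/16.00 = 1.863, n(S) = 14.93/32.07 = 0.4655, n(Sn) = 55.27/118.71 = 0.4656
Smallest is S at 0.4655 mol; normalising gives O 4.001, S 1.000, Sn 1.000
≈ 4:1:1 → O4SSn

O4SSn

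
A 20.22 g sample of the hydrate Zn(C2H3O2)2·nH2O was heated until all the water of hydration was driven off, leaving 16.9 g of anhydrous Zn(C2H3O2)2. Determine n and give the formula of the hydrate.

Zn(C2H3O2)2·2H2O

Mass of water lost = 20.22 − 16.9 = 3.32 g → 3.32 / 18.02 = 0.1842 mol H2O
Molar mass of Zn(C2H3O2)2 = 183.47 g/mol → mol Zn(C2H3O2)2 = 16.9 / 183.47 = 0.09211
n = 0.1842 / 0.09211 = 2.00 ≈ 2 → Zn(C2H3O2)2·2H2O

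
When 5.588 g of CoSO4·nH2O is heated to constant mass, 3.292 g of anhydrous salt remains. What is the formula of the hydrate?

Mass of water lost = 5.588 − 3.292 = 2.296 g → 2.296 / 18.02 = 0.1274 mol H2O
Molar mass of CoSO4 = 155.00 g/mol → mol CoSO4 = 3.292 / 155.00 = 0.02124
n = 0.1274 / 0.02124 = 6.00 ≈ 6 → CoSO4·6H2O

CoSO4·6H2O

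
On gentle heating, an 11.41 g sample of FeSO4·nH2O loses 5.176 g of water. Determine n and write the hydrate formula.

Mass of anhydrous FeSO4 = 11.41 − 5.176 = 6.234 g
mol H2O = 5.176 / 18.02 = 0.2872
Molar mass of FeSO4 = 151.92 g/mol → mol FeSO4 = 6.234 / 151.92 = 0.04103
n = 0.2872 / 0.04103 = 7.00 ≈ 7 → FeSO4·7H2O

FeSO4·7H2O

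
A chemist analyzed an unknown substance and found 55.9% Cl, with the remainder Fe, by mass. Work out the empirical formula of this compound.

Cl2Fe

Assume 100 g: 55.9 g Cl, 44.1 g Fe.
Moles — Cl: 55.9 / 35.45 = 1.577 mol; Fe: 44.1 / 55.85 = 0.7896 mol
Ratios (÷ 0.7896): Cl 1.997, Fe 1.000
≈ 2:1 → Cl2Fe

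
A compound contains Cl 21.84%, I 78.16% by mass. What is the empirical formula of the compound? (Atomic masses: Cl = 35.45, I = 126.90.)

Assume 100 g: 21.84 g Cl, 78.16 g I.
n(Cl) = 21.84/35.45 = 0.6161, n(I) = 78.16/126.90 = 0.6159
Ratios (÷ 0.6159): Cl 1.000, I 1.000
≈ 1:1 → ClI

ClI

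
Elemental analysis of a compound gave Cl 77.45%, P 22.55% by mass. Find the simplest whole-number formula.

Assume 100 g: 77.45 g Cl, 22.55 g P.
n(Cl) = 77.45/35.45 = 2.185, n(P) = 22.55/30.97 = 0.7281
Smallest is P at 0.7281 mol; normalising gives Cl 3.001, P 1.000
→ Cl3P

Cl3P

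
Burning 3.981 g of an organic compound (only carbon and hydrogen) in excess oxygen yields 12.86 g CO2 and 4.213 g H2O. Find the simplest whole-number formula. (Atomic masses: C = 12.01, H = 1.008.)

mol C = 12.86 / 44.01 = 0.2922; mass C = 0.2922 × 12.01 = 3.509 g
mol H = 2 × (4.213 / 18.02) = 0.4676; mass H = 0.4676 × 1.008 = 0.4713 g
Ratios (÷ 0.2922): C 1.000, H 1.600
×5: C 5.00, H 8.00 → C5H8

C5H8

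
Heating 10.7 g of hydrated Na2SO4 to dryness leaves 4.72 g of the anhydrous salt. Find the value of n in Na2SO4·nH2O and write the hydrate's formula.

Na2SO4·10H2O

Mass of water lost = 10.7 − 4.72 = 5.98 g → 5.98 / 18.02 = 0.3319 mol H2O
Molar mass of Na2SO4 = 142.05 g/mol → mol Na2SO4 = 4.72 / 142.05 = 0.03323
n = 0.3319 / 0.03323 = 9.99 ≈ 10 → Na2SO4·10H2O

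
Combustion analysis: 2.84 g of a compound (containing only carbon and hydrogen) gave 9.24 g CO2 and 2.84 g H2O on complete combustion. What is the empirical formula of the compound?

mol C = 9.24 / 44.01 = 0.2100; mass C = 0.2100 × 12.01 = 2.522 g
mol H = 2 × (2.84 / 18.02) = 0.3152; mass H = 0.3152 × 1.008 = 0.3177 g
Ratios (÷ 0.21): C 1.000, H 1.501
Multiply by 2: C 2.00, H 3.00 → C2H3

C2H3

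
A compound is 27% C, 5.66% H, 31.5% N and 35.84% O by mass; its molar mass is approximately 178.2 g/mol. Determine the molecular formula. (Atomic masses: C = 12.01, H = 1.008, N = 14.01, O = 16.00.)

C4H10N4O4

Assume 100 g: 27 g C, 5.66 g H, 31.5 g N, 35.84 g O.
C: 27 g ÷ 12.01 g/mol = 2.248 mol
H: 5.66 g ÷ 1.008 g/mol = 5.615 mol
N: 31.5 g ÷ 14.01 g/mol = 2.248 mol
O: 35.84 g ÷ 16.00 g/mol = 2.24 mol
Smallest is O at 2.24 mol; normalising gives C 1.004, H 2.507, N 1.004, O 1.000
Scaling by 2: C 2.01, H 5.01, N 2.01, O 2.00 → C2H5N2O2
Empirical-formula mass = 89.08 g/mol
n = 178.2 / 89.08 = 2.00 ≈ 2
Molecular formula = (C2H5N2O2)×2 = C4H10N4O4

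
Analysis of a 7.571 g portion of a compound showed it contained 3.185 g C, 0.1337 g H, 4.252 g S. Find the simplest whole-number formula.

C2HS

Moles — C: 3.185 / 12.01 = 0.2652 mol; H: 0.1337 / 1.008 = 0.1326 mol; S: 4.252 / 32.07 = 0.1326 mol
Ratios (÷ 0.1326): C 2.000, H 1.000, S 1.000
≈ 2:1:1 → C2HS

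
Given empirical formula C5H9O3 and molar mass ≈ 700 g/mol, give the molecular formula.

Empirical-formula mass = 117.12 g/mol
n = 700 / 117.12 = 5.98 ≈ 6
Molecular formula = (C5H9O3)6 = C30H54O18

C30H54O18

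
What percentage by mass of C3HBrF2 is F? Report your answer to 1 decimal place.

Molar mass = 3(12.01) + 1(1.008) + 1(79.90) + 2(19.00) = 154.938 g/mol
Mass of F per mole = 2 × 19.00 = 38.000 g
% F = 38.000 / 154.938 × 100 = 24.5%

24.5%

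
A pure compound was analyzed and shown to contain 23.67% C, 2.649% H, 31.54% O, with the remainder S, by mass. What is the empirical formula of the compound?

Assume 100 g: 23.67 g C, 2.649 g H, 31.54 g O, 42.141 g S.
Moles — C: 23.67 / 12.01 = 1.971 mol; H: 2.649 / 1.008 = 2.628 mol; O: 31.54 / 16.00 = 1.971 mol; S: 42.141 / 32.07 = 1.314 mol
Smallest is S at 1.314 mol; normalising gives C 1.500, H 2.000, O 1.500, S 1.000
×2: C 3.00, H 4.00, O 3.00, S 2.00 → C3H4O3S2

C3H4O3S2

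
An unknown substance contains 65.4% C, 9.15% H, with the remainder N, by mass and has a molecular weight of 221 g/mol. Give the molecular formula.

C12H20N4

Assume 100 g: 65.4 g C, 9.15 g H, 25.45 g N.
C: 65.4 g ÷ 12.01 g/mol = 5.445 mol
H: 9.15 g ÷ 1.008 g/mol = 9.077 mol
N: 25.45 g ÷ 14.01 g/mol = 1.817 mol
Ratios (÷ 1.817): C 2.998, H 4.997, N 1.000
Ratio ≈ 3:5:1, so the empirical formula is C3H5N
Empirical-formula mass = 55.08 g/mol
n = 221 / 55.08 = 4.01 ≈ 4
Molecular formula = (C3H5N)×4 = C12H20N4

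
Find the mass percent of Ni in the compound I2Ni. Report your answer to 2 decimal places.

Molar mass = 2(126.90) + 1(58.69) = 312.490 g/mol
Mass of Ni per mole = 1 × 58.69 = 58.690 g
% Ni = 58.690 / 312.490 × 100 = 18.78%

18.78%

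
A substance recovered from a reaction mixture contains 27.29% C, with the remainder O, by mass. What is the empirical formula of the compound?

Assume 100 g: 27.29 g C, 72.71 g O.
C: 27.29 g ÷ 12.01 g/mol = 2.272 mol
O: 72.71 g ÷ 16.00 g/mol = 4.544 mol
Divide by the smallest (2.272 mol C): C 1.000, O 2.000
Ratio ≈ 1:2, so the empirical formula is CO2

CO2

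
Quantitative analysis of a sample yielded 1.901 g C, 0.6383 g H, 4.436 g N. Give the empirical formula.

C: 1.901 g ÷ 12.01 g/mol = 0.1583 mol
H: 0.6383 g ÷ 1.008 g/mol = 0.6332 mol
N: 4.436 g ÷ 14.01 g/mol = 0.3166 mol
Ratios (÷ 0.1583): C 1.000, H 4.001, N 2.000
→ CH4N2

CH4N2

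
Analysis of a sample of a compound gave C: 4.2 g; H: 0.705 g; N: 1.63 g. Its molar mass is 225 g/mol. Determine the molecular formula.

C12H24N4

n(C) = 4.2/12.01 = 0.3497, n(H) = 0.705/1.008 = 0.6994, n(N) = 1.63/14.01 = 0.1163
Smallest is N at 0.1163 mol; normalising gives C 3.006, H 6.011, N 1.000
Ratio ≈ 3:6:1, so the empirical formula is C3H6N
Empirical-formula mass = 56.09 g/mol
n = 225 / 56.09 = 4.01 ≈ 4
Molecular formula = (C3H6N)×4 = C12H24N4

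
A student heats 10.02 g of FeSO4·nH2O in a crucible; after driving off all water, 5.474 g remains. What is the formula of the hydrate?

Mass of water lost = 10.02 − 5.474 = 4.546 g → 4.546 / 18.02 = 0.2523 mol H2O
Molar mass of FeSO4 = 151.92 g/mol → mol FeSO4 = 5.474 / 151.92 = 0.03603
n = 0.2523 / 0.03603 = 7.00 ≈ 7 → FeSO4·7H2O

FeSO4·7H2O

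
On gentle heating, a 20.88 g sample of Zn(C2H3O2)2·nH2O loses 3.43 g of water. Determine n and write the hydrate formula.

Zn(C2H3O2)2·2H2O

Mass of anhydrous Zn(C2H3O2)2 = 20.88 − 3.43 = 17.45 g
mol H2O = 3.43 / 18.02 = 0.1903
Molar mass of Zn(C2H3O2)2 = 183.47 g/mol → mol Zn(C2H3O2)2 = 17.45 / 183.47 = 0.09511
n = 0.1903 / 0.09511 = 2.00 ≈ 2 → Zn(C2H3O2)2·2H2O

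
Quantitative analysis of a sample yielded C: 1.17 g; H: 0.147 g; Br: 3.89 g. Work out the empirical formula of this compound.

C2H3Br

C: 1.17 g ÷ 12.01 g/mol = 0.09742 mol
H: 0.147 g ÷ 1.008 g/mol = 0.1458 mol
Br: 3.89 g ÷ 79.90 g/mol = 0.04869 mol
Smallest is Br at 0.04869 mol; normalising gives C 2.001, H 2.995, Br 1.000
Ratio ≈ 2:3:1, so the empirical formula is C2H3Br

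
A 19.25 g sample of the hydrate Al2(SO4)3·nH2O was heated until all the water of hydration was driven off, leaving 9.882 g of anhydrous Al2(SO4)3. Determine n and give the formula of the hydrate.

Al2(SO4)3·18H2O

Mass of water lost = 19.25 − 9.882 = 9.368 g → 9.368 / 18.02 = 0.5199 mol H2O
Molar mass of Al2(SO4)3 = 342.17 g/mol → mol Al2(SO4)3 = 9.882 / 342.17 = 0.02888
n = 0.5199 / 0.02888 = 18.00 ≈ 18 → Al2(SO4)3·18H2O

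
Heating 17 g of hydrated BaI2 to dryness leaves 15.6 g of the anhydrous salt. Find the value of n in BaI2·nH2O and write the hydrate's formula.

Mass of water lost = 17 − 15.6 = 1.4 g → 1.4 / 18.02 = 0.07769 mol H2O
Molar mass of BaI2 = 391.13 g/mol → mol BaI2 = 15.6 / 391.13 = 0.03988
n = 0.07769 / 0.03988 = 1.95 ≈ 2 → BaI2·2H2O

BaI2·2H2O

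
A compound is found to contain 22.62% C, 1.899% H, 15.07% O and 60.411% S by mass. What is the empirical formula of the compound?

C2H2OS2

Assume 100 g: 22.62 g C, 1.899 g H, 15.07 g O, 60.411 g S.
C: 22.62 g ÷ 12.01 g/mol = 1.883 mol
H: 1.899 g ÷ 1.008 g/mol = 1.884 mol
O: 15.07 g ÷ 16.00 g/mol = 0.9419 mol
S: 60.411 g ÷ 32.07 g/mol = 1.884 mol
Divide by the smallest (0.9419 mol O): C 2.000, H 2.000, O 1.000, S 2.000
→ C2H2OS2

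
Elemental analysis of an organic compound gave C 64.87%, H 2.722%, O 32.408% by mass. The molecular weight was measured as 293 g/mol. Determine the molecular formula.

Assume 100 g: 64.87 g C, 2.722 g H, 32.408 g O.
n(C) = 64.87/12.01 = 5.401, n(H) = 2.722/1.008 = 2.7, n(O) = 32.408/16.00 = 2.026
Smallest is O at 2.026 mol; normalising gives C 2.667, H 1.333, O 1.000
×3: C 8.00, H 4.00, O 3.00 → C8H4O3
Empirical-formula mass = 148.11 g/mol
n = 293 / 148.11 = 1.98 ≈ 2
Molecular formula = (C8H4O3)×2 = C16H8O6

C16H8O6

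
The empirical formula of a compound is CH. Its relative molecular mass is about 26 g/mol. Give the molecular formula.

Empirical-formula mass = 13.02 g/mol
n = 26 / 13.02 = 2.00 ≈ 2
Molecular formula = (CH)2 = C2H2

C2H2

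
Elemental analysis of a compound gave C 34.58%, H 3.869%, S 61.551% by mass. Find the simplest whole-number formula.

C3H4S2

Assume 100 g: 34.58 g C, 3.869 g H, 61.551 g S.
n(C) = 34.58/12.01 = 2.879, n(H) = 3.869/1.008 = 3.838, n(S) = 61.551/32.07 = 1.919
Smallest is S at 1.919 mol; normalising gives C 1.500, H 2.000, S 1.000
Scaling by 2: C 3.00, H 4.00, S 2.00 → C3H4S2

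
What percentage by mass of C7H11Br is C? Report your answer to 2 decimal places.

48.02%

Molar mass = 7(12.01) + 11(1.008) + 1(79.90) = 175.058 g/mol
Mass of C per mole = 7 × 12.01 = 84.070 g
% C = 84.070 / 175.058 × 100 = 48.02%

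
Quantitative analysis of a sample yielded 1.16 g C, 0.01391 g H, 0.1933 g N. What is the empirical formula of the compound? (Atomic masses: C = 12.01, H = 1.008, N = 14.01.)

C7HN

Moles — C: 1.16 / 12.01 = 0.09659 mol; H: 0.01391 / 1.008 = 0.0138 mol; N: 0.1933 / 14.01 = 0.0138 mol
Divide by the smallest (0.0138 mol N): C 7.000, H 1.000, N 1.000
Ratio ≈ 7:1:1, so the empirical formula is C7HN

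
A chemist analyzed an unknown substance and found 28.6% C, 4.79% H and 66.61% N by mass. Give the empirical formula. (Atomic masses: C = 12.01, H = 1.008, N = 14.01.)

Assume 100 g: 28.6 g C, 4.79 g H, 66.61 g N.
C: 28.6 g ÷ 12.01 g/mol = 2.381 mol
H: 4.79 g ÷ 1.008 g/mol = 4.752 mol
N: 66.61 g ÷ 14.01 g/mol = 4.754 mol
Ratios (÷ 2.381): C 1.000, H 1.996, N 1.997
→ CH2N2

CH2N2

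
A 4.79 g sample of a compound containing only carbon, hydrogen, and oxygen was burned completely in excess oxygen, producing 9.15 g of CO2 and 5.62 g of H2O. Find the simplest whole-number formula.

mol C = 9.15 / 44.01 = 0.2079; mass C = 0.2079 × 12.01 = 2.497 g
mol H = 2 × (5.62 / 18.02) = 0.6238; mass H = 0.6238 × 1.008 = 0.6287 g
mass O = 4.79 − (3.126) = 1.664 g → mol O = 0.1040
Ratios (÷ 0.104): C 1.999, H 5.997, O 1.000
Ratio ≈ 2:6:1, so the empirical formula is C2H6O

C2H6O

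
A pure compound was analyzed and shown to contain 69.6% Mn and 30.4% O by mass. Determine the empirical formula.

Mn2O3

Assume 100 g: 69.6 g Mn, 30.4 g O.
n(Mn) = 69.6/54.94 = 1.267, n(O) = 30.4/16.00 = 1.9
Smallest is Mn at 1.267 mol; normalising gives Mn 1.000, O 1.500
×2: Mn 2.00, O 3.00 → Mn2O3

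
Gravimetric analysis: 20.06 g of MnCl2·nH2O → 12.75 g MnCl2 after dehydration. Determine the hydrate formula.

MnCl2·4H2O

Mass of water lost = 20.06 − 12.75 = 7.31 g → 7.31 / 18.02 = 0.4057 mol H2O
Molar mass of MnCl2 = 125.84 g/mol → mol MnCl2 = 12.75 / 125.84 = 0.1013
n = 0.4057 / 0.1013 = 4.00 ≈ 4 → MnCl2·4H2O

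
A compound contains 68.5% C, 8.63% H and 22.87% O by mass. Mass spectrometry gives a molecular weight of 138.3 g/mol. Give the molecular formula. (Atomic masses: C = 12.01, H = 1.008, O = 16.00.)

C8H12O2

Assume 100 g: 68.5 g C, 8.63 g H, 22.87 g O.
C: 68.5 g ÷ 12.01 g/mol = 5.704 mol
H: 8.63 g ÷ 1.008 g/mol = 8.562 mol
O: 22.87 g ÷ 16.00 g/mol = 1.429 mol
Ratios (÷ 1.429): C 3.990, H 5.990, O 1.000
→ C4H6O
Empirical-formula mass = 70.09 g/mol
n = 138.3 / 70.09 = 1.97 ≈ 2
Molecular formula = (C4H6O)×2 = C8H12O2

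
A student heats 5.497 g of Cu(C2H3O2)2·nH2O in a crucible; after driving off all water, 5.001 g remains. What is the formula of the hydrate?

Cu(C2H3O2)2·H2O

Mass of water lost = 5.497 − 5.001 = 0.496 g → 0.496 / 18.02 = 0.02752 mol H2O
Molar mass of Cu(C2H3O2)2 = 181.64 g/mol → mol Cu(C2H3O2)2 = 5.001 / 181.64 = 0.02753
n = 0.02752 / 0.02753 = 1.00 ≈ 1 → Cu(C2H3O2)2·H2O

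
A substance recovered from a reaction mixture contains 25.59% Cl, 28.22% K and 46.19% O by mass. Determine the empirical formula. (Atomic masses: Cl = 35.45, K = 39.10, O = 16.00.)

ClKO4

Assume 100 g: 25.59 g Cl, 28.22 g K, 46.19 g O.
n(Cl) = 25.59/35.45 = 0.7219, n(K) = 28.22/39.10 = 0.7217, n(O) = 46.19/16.00 = 2.887
Smallest is K at 0.7217 mol; normalising gives Cl 1.000, K 1.000, O 4.000
Ratio ≈ 1:1:4, so the empirical formula is ClKO4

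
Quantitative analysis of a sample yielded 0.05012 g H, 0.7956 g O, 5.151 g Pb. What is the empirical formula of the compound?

H2O2Pb

H: 0.05012 g ÷ 1.008 g/mol = 0.04972 mol
O: 0.7956 g ÷ 16.00 g/mol = 0.04972 mol
Pb: 5.151 g ÷ 207.2 g/mol = 0.02486 mol
Ratios (÷ 0.02486): H 2.000, O 2.000, Pb 1.000
→ H2O2Pb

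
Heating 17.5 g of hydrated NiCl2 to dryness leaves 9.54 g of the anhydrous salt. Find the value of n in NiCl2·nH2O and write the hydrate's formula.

Mass of water lost = 17.5 − 9.54 = 7.96 g → 7.96 / 18.02 = 0.4417 mol H2O
Molar mass of NiCl2 = 129.59 g/mol → mol NiCl2 = 9.54 / 129.59 = 0.07362
n = 0.4417 / 0.07362 = 6.00 ≈ 6 → NiCl2·6H2O

NiCl2·6H2O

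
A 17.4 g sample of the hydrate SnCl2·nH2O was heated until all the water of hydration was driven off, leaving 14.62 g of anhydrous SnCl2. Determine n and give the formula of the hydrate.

SnCl2·2H2O

Mass of water lost = 17.4 − 14.62 = 2.78 g → 2.78 / 18.02 = 0.1543 mol H2O
Molar mass of SnCl2 = 189.61 g/mol → mol SnCl2 = 14.62 / 189.61 = 0.07711
n = 0.1543 / 0.07711 = 2.00 ≈ 2 → SnCl2·2H2O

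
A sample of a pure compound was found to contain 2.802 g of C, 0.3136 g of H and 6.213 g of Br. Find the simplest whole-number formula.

n(C) = 2.802/12.01 = 0.2333, n(H) = 0.3136/1.008 = 0.3111, n(Br) = 6.213/79.90 = 0.07776
Divide by the smallest (0.07776 mol Br): C 3.000, H 4.001, Br 1.000
≈ 3:4:1 → C3H4Br

C3H4Br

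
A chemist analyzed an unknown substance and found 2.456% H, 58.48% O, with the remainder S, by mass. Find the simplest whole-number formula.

H2O3S

Assume 100 g: 2.456 g H, 58.48 g O, 39.064 g S.
Moles — H: 2.456 / 1.008 = 2.437 mol; O: 58.48 / 16.00 = 3.655 mol; S: 39.064 / 32.07 = 1.218 mol
Ratios (÷ 1.218): H 2.000, O 3.001, S 1.000
Ratio ≈ 2:3:1, so the empirical formula is H2O3S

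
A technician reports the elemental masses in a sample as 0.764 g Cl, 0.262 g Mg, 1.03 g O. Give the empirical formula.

n(Cl) = 0.764/35.45 = 0.02155, n(Mg) = 0.262/24.31 = 0.01078, n(O) = 1.03/16.00 = 0.06438
Divide by the smallest (0.01078 mol Mg): Cl 2.000, Mg 1.000, O 5.973
→ Cl2MgO6

Cl2MgO6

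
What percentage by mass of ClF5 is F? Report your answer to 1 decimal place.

72.8%

Molar mass = 1(35.45) + 5(19.00) = 130.450 g/mol
Mass of F per mole = 5 × 19.00 = 95.000 g
% F = 95.000 / 130.450 × 100 = 72.8%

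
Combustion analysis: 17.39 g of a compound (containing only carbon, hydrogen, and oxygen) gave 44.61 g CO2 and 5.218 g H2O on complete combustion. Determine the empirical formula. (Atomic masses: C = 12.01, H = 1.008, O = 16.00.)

C7H4O2

mol C = 44.61 / 44.01 = 1.014; mass C = 1.014 × 12.01 = 12.17 g
mol H = 2 × (5.218 / 18.02) = 0.5791; mass H = 0.5791 × 1.008 = 0.5838 g
mass O = 17.39 − (12.76) = 4.632 g → mol O = 0.2895
Divide by the smallest (0.2895 mol O): C 3.501, H 2.000, O 1.000
Multiply by 2: C 7.00, H 4.00, O 2.00 → C7H4O2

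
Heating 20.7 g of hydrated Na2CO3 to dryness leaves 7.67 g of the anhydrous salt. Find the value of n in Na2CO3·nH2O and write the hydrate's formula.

Na2CO3·10H2O

Mass of water lost = 20.7 − 7.67 = 13.03 g → 13.03 / 18.02 = 0.7231 mol H2O
Molar mass of Na2CO3 = 105.99 g/mol → mol Na2CO3 = 7.67 / 105.99 = 0.07237
n = 0.7231 / 0.07237 = 9.99 ≈ 10 → Na2CO3·10H2O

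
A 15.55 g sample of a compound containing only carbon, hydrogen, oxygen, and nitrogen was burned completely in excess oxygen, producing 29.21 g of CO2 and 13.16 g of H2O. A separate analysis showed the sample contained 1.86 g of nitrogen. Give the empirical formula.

mol C = 29.21 / 44.01 = 0.6637; mass C = 0.6637 × 12.01 = 7.971 g
mol H = 2 × (13.16 / 18.02) = 1.461; mass H = 1.461 × 1.008 = 1.472 g
mol N = 1.86 / 14.01 = 0.1328
mass O = 15.55 − (11.30) = 4.247 g → mol O = 0.2654
Divide by the smallest (0.1328 mol N): C 4.999, H 11.002, N 1.000, O 1.999
Ratio ≈ 5:11:1:2, so the empirical formula is C5H11NO2

C5H11NO2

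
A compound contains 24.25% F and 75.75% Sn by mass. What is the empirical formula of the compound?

Assume 100 g: 24.25 g F, 75.75 g Sn.
n(F) = 24.25/19.00 = 1.276, n(Sn) = 75.75/118.71 = 0.6381
Smallest is Sn at 0.6381 mol; normalising gives F 2.000, Sn 1.000
→ F2Sn

F2Sn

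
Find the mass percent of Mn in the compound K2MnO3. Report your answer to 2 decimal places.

Molar mass = 2(39.10) + 1(54.94) + 3(16.00) = 181.140 g/mol
Mass of Mn per mole = 1 × 54.94 = 54.940 g
% Mn = 54.940 / 181.140 × 100 = 30.33%

30.33%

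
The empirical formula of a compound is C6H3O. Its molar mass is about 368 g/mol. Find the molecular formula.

Empirical-formula mass = 91.08 g/mol
n = 368 / 91.08 = 4.04 ≈ 4
Molecular formula = (C6H3O)4 = C24H12O4

C24H12O4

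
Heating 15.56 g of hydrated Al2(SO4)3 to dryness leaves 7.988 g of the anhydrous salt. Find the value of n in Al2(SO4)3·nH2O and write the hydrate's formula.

Mass of water lost = 15.56 − 7.988 = 7.572 g → 7.572 / 18.02 = 0.4202 mol H2O
Molar mass of Al2(SO4)3 = 342.17 g/mol → mol Al2(SO4)3 = 7.988 / 342.17 = 0.02335
n = 0.4202 / 0.02335 = 18.00 ≈ 18 → Al2(SO4)3·18H2O

Al2(SO4)3·18H2O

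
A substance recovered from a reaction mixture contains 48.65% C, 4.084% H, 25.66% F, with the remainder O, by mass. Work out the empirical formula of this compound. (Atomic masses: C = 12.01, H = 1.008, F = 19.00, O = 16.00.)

C3H3FO

Assume 100 g: 48.65 g C, 4.084 g H, 25.66 g F, 21.606 g O.
C: 48.65 g ÷ 12.01 g/mol = 4.051 mol
H: 4.084 g ÷ 1.008 g/mol = 4.052 mol
F: 25.66 g ÷ 19.00 g/mol = 1.351 mol
O: 21.606 g ÷ 16.00 g/mol = 1.35 mol
Divide by the smallest (1.35 mol O): C 3.000, H 3.000, F 1.000, O 1.000
→ C3H3FO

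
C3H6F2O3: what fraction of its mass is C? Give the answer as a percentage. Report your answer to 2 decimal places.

28.13%

Molar mass = 3(12.01) + 6(1.008) + 2(19.00) + 3(16.00) = 128.078 g/mol
Mass of C per mole = 3 × 12.01 = 36.030 g
% C = 36.030 / 128.078 × 100 = 28.13%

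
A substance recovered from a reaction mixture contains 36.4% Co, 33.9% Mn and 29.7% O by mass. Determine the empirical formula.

Assume 100 g: 36.4 g Co, 33.9 g Mn, 29.7 g O.
n(Co) = 36.4/58.93 = 0.6177, n(Mn) = 33.9/54.94 = 0.617, n(O) = 29.7/16.00 = 1.856
Divide by the smallest (0.617 mol Mn): Co 1.001, Mn 1.000, O 3.008
Ratio ≈ 1:1:3, so the empirical formula is CoMnO3

CoMnO3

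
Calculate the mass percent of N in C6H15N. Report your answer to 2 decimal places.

Molar mass = 6(12.01) + 15(1.008) + 1(14.01) = 101.190 g/mol
Mass of N per mole = 1 × 14.01 = 14.010 g
% N = 14.010 / 101.190 × 100 = 13.85%

13.85%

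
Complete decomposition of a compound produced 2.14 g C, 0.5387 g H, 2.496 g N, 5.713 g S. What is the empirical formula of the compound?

CH3NS

C: 2.14 g ÷ 12.01 g/mol = 0.1782 mol
H: 0.5387 g ÷ 1.008 g/mol = 0.5344 mol
N: 2.496 g ÷ 14.01 g/mol = 0.1782 mol
S: 5.713 g ÷ 32.07 g/mol = 0.1781 mol
Smallest is S at 0.1781 mol; normalising gives C 1.000, H 3.000, N 1.000, S 1.000
Ratio ≈ 1:3:1:1, so the empirical formula is CH3NS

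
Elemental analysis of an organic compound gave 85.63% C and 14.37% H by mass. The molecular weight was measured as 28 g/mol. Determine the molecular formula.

C2H4

Assume 100 g: 85.63 g C, 14.37 g H.
n(C) = 85.63/12.01 = 7.13, n(H) = 14.37/1.008 = 14.26
Ratios (÷ 7.13): C 1.000, H 1.999
→ CH2
Empirical-formula mass = 14.03 g/mol
n = 28 / 14.03 = 2.00 ≈ 2
Molecular formula = (CH2)×2 = C2H4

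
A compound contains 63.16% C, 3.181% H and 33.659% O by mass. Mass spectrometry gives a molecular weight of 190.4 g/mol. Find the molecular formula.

Assume 100 g: 63.16 g C, 3.181 g H, 33.659 g O.
n(C) = 63.16/12.01 = 5.259, n(H) = 3.181/1.008 = 3.156, n(O) = 33.659/16.00 = 2.104
Smallest is O at 2.104 mol; normalising gives C 2.500, H 1.500, O 1.000
×2: C 5.00, H 3.00, O 2.00 → C5H3O2
Empirical-formula mass = 95.07 g/mol
n = 190.4 / 95.07 = 2.00 ≈ 2
Molecular formula = (C5H3O2)×2 = C10H6O4

C10H6O4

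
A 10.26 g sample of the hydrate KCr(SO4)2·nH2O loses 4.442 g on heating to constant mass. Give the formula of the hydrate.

Mass of anhydrous KCr(SO4)2 = 10.26 − 4.442 = 5.818 g
mol H2O = 4.442 / 18.02 = 0.2465
Molar mass of KCr(SO4)2 = 283.24 g/mol → mol KCr(SO4)2 = 5.818 / 283.24 = 0.02054
n = 0.2465 / 0.02054 = 12.00 ≈ 12 → KCr(SO4)2·12H2O

KCr(SO4)2·12H2O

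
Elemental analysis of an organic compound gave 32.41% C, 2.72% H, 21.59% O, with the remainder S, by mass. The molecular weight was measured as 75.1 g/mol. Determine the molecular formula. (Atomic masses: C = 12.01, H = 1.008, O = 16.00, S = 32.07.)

C2H2OS

Assume 100 g: 32.41 g C, 2.72 g H, 21.59 g O, 43.28 g S.
Moles — C: 32.41 / 12.01 = 2.699 mol; H: 2.72 / 1.008 = 2.698 mol; O: 21.59 / 16.00 = 1.349 mol; S: 43.28 / 32.07 = 1.35 mol
Smallest is O at 1.349 mol; normalising gives C 2.000, H 2.000, O 1.000, S 1.000
→ C2H2OS
Empirical-formula mass = 74.11 g/mol
n = 75.1 / 74.11 = 1.01 ≈ 1
Molecular formula = empirical formula = C2H2OS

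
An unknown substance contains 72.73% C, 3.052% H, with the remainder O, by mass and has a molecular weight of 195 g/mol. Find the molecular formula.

C12H6O3

Assume 100 g: 72.73 g C, 3.052 g H, 24.218 g O.
C: 72.73 g ÷ 12.01 g/mol = 6.056 mol
H: 3.052 g ÷ 1.008 g/mol = 3.028 mol
O: 24.218 g ÷ 16.00 g/mol = 1.514 mol
Divide by the smallest (1.514 mol O): C 4.001, H 2.000, O 1.000
≈ 4:2:1 → C4H2O
Empirical-formula mass = 66.06 g/mol
n = 195 / 66.06 = 2.95 ≈ 3
Molecular formula = (C4H2O)×3 = C12H6O3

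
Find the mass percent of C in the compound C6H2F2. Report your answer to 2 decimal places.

64.30%

Molar mass = 6(12.01) + 2(1.008) + 2(19.00) = 112.076 g/mol
Mass of C per mole = 6 × 12.01 = 72.060 g
% C = 72.060 / 112.076 × 100 = 64.30%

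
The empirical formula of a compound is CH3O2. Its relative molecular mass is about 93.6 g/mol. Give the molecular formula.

Empirical-formula mass = 47.03 g/mol
n = 93.6 / 47.03 = 1.99 ≈ 2
Molecular formula = (CH3O2)2 = C2H6O4

C2H6O4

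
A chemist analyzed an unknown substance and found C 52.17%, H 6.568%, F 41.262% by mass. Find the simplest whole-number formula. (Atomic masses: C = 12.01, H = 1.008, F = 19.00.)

C2H3F

Assume 100 g: 52.17 g C, 6.568 g H, 41.262 g F.
n(C) = 52.17/12.01 = 4.344, n(H) = 6.568/1.008 = 6.516, n(F) = 41.262/19.00 = 2.172
Ratios (÷ 2.172): C 2.000, H 3.000, F 1.000
≈ 2:3:1 → C2H3F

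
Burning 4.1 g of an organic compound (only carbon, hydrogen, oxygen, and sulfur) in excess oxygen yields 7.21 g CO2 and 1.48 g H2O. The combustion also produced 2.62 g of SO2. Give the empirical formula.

mol C = 7.21 / 44.01 = 0.1638; mass C = 0.1638 × 12.01 = 1.968 g
mol H = 2 × (1.48 / 18.02) = 0.1643; mass H = 0.1643 × 1.008 = 0.1656 g
mol S = 2.62 / 64.07 = 0.04089; mass S = 1.311 g
mass O = 4.1 − (3.445) = 0.6554 g → mol O = 0.04096
Divide by the smallest (0.04089 mol S): C 4.006, H 4.017, O 1.002, S 1.000
→ C4H4OS

C4H4OS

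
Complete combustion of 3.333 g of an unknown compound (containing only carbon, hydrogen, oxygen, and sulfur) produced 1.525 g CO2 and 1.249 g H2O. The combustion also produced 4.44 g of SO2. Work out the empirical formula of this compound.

CH4OS2

mol C = 1.525 / 44.01 = 0.03465; mass C = 0.03465 × 12.01 = 0.4162 g
mol H = 2 × (1.249 / 18.02) = 0.1386; mass H = 0.1386 × 1.008 = 0.1397 g
mol S = 4.44 / 64.07 = 0.06930; mass S = 2.222 g
mass O = 3.333 − (2.778) = 0.5547 g → mol O = 0.03467
Smallest is C at 0.03465 mol; normalising gives C 1.000, H 4.001, O 1.000, S 2.000
Ratio ≈ 1:4:1:2, so the empirical formula is CH4OS2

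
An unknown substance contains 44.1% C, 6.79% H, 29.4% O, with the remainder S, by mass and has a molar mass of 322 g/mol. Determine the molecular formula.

Assume 100 g: 44.1 g C, 6.79 g H, 29.4 g O, 19.71 g S.
Moles — C: 44.1 / 12.01 = 3.672 mol; H: 6.79 / 1.008 = 6.736 mol; O: 29.4 / 16.00 = 1.837 mol; S: 19.71 / 32.07 = 0.6146 mol
Divide by the smallest (0.6146 mol S): C 5.975, H 10.960, O 2.990, S 1.000
→ C6H11O3S
Empirical-formula mass = 163.22 g/mol
n = 322 / 163.22 = 1.97 ≈ 2
Molecular formula = (C6H11O3S)×2 = C12H22O6S2

C12H22O6S2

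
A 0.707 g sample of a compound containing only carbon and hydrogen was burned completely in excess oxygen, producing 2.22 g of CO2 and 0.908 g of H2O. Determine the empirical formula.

mol C = 2.22 / 44.01 = 0.05044; mass C = 0.05044 × 12.01 = 0.6058 g
mol H = 2 × (0.908 / 18.02) = 0.1008; mass H = 0.1008 × 1.008 = 0.1016 g
Ratios (÷ 0.05044): C 1.000, H 1.998
→ CH2

CH2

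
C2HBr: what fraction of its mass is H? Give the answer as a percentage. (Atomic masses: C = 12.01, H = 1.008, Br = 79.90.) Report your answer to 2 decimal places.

0.96%

Molar mass = 2(12.01) + 1(1.008) + 1(79.90) = 104.928 g/mol
Mass of H per mole = 1 × 1.008 = 1.008 g
% H = 1.008 / 104.928 × 100 = 0.96%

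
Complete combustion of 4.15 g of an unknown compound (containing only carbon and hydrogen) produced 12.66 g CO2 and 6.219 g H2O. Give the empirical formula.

C5H12

mol C = 12.66 / 44.01 = 0.2877; mass C = 0.2877 × 12.01 = 3.455 g
mol H = 2 × (6.219 / 18.02) = 0.6902; mass H = 0.6902 × 1.008 = 0.6958 g
Ratios (÷ 0.2877): C 1.000, H 2.399
Scaling by 5: C 5.00, H 12.00 → C5H12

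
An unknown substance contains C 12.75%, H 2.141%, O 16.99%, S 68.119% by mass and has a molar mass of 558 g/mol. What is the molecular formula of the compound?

Assume 100 g: 12.75 g C, 2.141 g H, 16.99 g O, 68.119 g S.
n(C) = 12.75/12.01 = 1.062, n(H) = 2.141/1.008 = 2.124, n(O) = 16.99/16.00 = 1.062, n(S) = 68.119/32.07 = 2.124
Divide by the smallest (1.062 mol C): C 1.000, H 2.001, O 1.000, S 2.001
≈ 1:2:1:2 → CH2OS2
Empirical-formula mass = 94.17 g/mol
n = 558 / 94.17 = 5.93 ≈ 6
Molecular formula = (CH2OS2)×6 = C6H12O6S12

C6H12O6S12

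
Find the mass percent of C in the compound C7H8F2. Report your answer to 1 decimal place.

Molar mass = 7(12.01) + 8(1.008) + 2(19.00) = 130.134 g/mol
Mass of C per mole = 7 × 12.01 = 84.070 g
% C = 84.070 / 130.134 × 100 = 64.6%

64.6%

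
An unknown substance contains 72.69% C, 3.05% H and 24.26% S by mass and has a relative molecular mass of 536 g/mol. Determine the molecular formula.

Assume 100 g: 72.69 g C, 3.05 g H, 24.26 g S.
C: 72.69 g ÷ 12.01 g/mol = 6.052 mol
H: 3.05 g ÷ 1.008 g/mol = 3.026 mol
S: 24.26 g ÷ 32.07 g/mol = 0.7565 mol
Ratios (÷ 0.7565): C 8.001, H 4.000, S 1.000
→ C8H4S
Empirical-formula mass = 132.18 g/mol
n = 536 / 132.18 = 4.06 ≈ 4
Molecular formula = (C8H4S)×4 = C32H16S4

C32H16S4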